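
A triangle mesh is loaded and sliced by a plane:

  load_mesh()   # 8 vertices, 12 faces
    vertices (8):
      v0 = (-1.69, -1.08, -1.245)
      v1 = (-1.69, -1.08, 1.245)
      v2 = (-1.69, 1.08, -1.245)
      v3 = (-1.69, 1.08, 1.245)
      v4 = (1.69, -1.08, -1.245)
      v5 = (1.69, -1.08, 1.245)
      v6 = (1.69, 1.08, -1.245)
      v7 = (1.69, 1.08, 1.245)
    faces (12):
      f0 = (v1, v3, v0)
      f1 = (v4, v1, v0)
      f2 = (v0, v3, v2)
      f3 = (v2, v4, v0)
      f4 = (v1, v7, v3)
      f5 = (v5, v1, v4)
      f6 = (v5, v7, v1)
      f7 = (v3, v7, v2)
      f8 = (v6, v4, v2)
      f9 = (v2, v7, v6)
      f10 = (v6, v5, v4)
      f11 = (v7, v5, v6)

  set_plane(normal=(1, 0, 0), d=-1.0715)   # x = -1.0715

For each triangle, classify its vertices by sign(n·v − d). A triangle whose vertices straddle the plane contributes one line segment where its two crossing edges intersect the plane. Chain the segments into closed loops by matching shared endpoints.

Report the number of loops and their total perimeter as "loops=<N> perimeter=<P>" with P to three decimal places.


loops=1 perimeter=9.300

Straddling triangles (8 of 12):
  (v4,v1,v0) [+--] → (-1.0715, -1.08, 0.789359)–(-1.0715, -1.08, -1.245)  len=2.0344
  (v2,v4,v0) [-+-] → (-1.0715, 0.684746, -1.245)–(-1.0715, -1.08, -1.245)  len=1.7647
  (v1,v7,v3) [-+-] → (-1.0715, -0.684746, 1.245)–(-1.0715, 1.08, 1.245)  len=1.7647
  (v5,v1,v4) [+-+] → (-1.0715, -1.08, 1.245)–(-1.0715, -1.08, 0.789359)  len=0.4556
  (v5,v7,v1) [++-] → (-1.0715, -0.684746, 1.245)–(-1.0715, -1.08, 1.245)  len=0.3953
  (v3,v7,v2) [-+-] → (-1.0715, 1.08, 1.245)–(-1.0715, 1.08, -0.789359)  len=2.0344
  (v6,v4,v2) [++-] → (-1.0715, 0.684746, -1.245)–(-1.0715, 1.08, -1.245)  len=0.3953
  (v2,v7,v6) [-++] → (-1.0715, 1.08, -0.789359)–(-1.0715, 1.08, -1.245)  len=0.4556

Chained into 1 loop(s):
  loop 1: 8 segments, perimeter = 9.3000
Total perimeter = 9.300


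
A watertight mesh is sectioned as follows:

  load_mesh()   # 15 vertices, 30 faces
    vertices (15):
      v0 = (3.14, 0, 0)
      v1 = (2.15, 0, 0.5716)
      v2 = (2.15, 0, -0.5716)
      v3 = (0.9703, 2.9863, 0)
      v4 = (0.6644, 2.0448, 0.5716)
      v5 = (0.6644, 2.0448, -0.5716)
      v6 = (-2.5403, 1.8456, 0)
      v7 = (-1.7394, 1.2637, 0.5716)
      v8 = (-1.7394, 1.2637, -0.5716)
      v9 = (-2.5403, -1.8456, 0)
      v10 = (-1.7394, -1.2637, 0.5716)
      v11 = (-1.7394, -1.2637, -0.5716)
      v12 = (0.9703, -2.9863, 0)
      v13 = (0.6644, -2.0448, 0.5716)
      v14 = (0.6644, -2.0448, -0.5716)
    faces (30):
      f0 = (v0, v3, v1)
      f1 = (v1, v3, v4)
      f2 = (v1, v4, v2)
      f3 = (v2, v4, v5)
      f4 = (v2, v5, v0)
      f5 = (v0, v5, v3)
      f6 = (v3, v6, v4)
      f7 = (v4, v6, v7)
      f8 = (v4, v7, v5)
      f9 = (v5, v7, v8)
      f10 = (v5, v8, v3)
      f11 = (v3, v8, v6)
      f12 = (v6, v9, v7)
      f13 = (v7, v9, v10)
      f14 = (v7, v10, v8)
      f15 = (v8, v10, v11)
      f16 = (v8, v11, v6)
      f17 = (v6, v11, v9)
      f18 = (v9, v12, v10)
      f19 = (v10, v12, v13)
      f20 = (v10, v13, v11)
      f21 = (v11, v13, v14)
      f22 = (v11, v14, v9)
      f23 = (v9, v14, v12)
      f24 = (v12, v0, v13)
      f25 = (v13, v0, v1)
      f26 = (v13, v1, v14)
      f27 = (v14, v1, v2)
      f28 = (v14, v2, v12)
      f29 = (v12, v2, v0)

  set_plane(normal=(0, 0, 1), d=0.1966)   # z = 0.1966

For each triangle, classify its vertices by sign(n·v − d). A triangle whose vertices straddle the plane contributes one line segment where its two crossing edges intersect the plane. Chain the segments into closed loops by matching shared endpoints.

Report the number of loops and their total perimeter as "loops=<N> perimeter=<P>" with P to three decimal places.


Straddling triangles (20 of 30):
  (v0,v3,v1) [--+] → (1.37605, 1.95917, 0.1966)–(2.79949, 0, 0.1966)  len=2.4217
  (v1,v3,v4) [+-+] → (1.37605, 1.95917, 0.1966)–(0.865087, 2.66247, 0.1966)  len=0.8693
  (v1,v4,v2) [++-] → (1.15172, 1.37405, 0.1966)–(2.15, 0, 0.1966)  len=1.6984
  (v2,v4,v5) [-+-] → (1.15172, 1.37405, 0.1966)–(0.6644, 2.0448, 0.1966)  len=0.8291
  (v3,v6,v4) [--+] → (-1.43805, 1.91411, 0.1966)–(0.865087, 2.66247, 0.1966)  len=2.4217
  (v4,v6,v7) [+-+] → (-1.43805, 1.91411, 0.1966)–(-2.26483, 1.64546, 0.1966)  len=0.8693
  (v4,v7,v5) [++-] → (-0.95089, 1.51992, 0.1966)–(0.6644, 2.0448, 0.1966)  len=1.6984
  (v5,v7,v8) [-+-] → (-0.95089, 1.51992, 0.1966)–(-1.7394, 1.2637, 0.1966)  len=0.8291
  (v6,v9,v7) [--+] → (-2.26483, -0.776166, 0.1966)–(-2.26483, 1.64546, 0.1966)  len=2.4216
  (v7,v9,v10) [+-+] → (-2.26483, -0.776166, 0.1966)–(-2.26483, -1.64546, 0.1966)  len=0.8693
  (v7,v10,v8) [++-] → (-1.7394, -0.434646, 0.1966)–(-1.7394, 1.2637, 0.1966)  len=1.6983
  (v8,v10,v11) [-+-] → (-1.7394, -0.434646, 0.1966)–(-1.7394, -1.2637, 0.1966)  len=0.8291
  (v9,v12,v10) [--+] → (0.0383073, -2.39382, 0.1966)–(-2.26483, -1.64546, 0.1966)  len=2.4217
  (v10,v12,v13) [+-+] → (0.0383073, -2.39382, 0.1966)–(0.865087, -2.66247, 0.1966)  len=0.8693
  (v10,v13,v11) [++-] → (-0.12411, -1.78858, 0.1966)–(-1.7394, -1.2637, 0.1966)  len=1.6984
  (v11,v13,v14) [-+-] → (-0.12411, -1.78858, 0.1966)–(0.6644, -2.0448, 0.1966)  len=0.8291
  (v12,v0,v13) [--+] → (2.28853, -0.703302, 0.1966)–(0.865087, -2.66247, 0.1966)  len=2.4217
  (v13,v0,v1) [+-+] → (2.28853, -0.703302, 0.1966)–(2.79949, 0, 0.1966)  len=0.8693
  (v13,v1,v14) [++-] → (1.66268, -0.670749, 0.1966)–(0.6644, -2.0448, 0.1966)  len=1.6984
  (v14,v1,v2) [-+-] → (1.66268, -0.670749, 0.1966)–(2.15, 0, 0.1966)  len=0.8291

Chained into 2 loop(s):
  loop 1: 10 segments, perimeter = 16.4549
  loop 2: 10 segments, perimeter = 12.6374
Total perimeter = 29.092

loops=2 perimeter=29.092


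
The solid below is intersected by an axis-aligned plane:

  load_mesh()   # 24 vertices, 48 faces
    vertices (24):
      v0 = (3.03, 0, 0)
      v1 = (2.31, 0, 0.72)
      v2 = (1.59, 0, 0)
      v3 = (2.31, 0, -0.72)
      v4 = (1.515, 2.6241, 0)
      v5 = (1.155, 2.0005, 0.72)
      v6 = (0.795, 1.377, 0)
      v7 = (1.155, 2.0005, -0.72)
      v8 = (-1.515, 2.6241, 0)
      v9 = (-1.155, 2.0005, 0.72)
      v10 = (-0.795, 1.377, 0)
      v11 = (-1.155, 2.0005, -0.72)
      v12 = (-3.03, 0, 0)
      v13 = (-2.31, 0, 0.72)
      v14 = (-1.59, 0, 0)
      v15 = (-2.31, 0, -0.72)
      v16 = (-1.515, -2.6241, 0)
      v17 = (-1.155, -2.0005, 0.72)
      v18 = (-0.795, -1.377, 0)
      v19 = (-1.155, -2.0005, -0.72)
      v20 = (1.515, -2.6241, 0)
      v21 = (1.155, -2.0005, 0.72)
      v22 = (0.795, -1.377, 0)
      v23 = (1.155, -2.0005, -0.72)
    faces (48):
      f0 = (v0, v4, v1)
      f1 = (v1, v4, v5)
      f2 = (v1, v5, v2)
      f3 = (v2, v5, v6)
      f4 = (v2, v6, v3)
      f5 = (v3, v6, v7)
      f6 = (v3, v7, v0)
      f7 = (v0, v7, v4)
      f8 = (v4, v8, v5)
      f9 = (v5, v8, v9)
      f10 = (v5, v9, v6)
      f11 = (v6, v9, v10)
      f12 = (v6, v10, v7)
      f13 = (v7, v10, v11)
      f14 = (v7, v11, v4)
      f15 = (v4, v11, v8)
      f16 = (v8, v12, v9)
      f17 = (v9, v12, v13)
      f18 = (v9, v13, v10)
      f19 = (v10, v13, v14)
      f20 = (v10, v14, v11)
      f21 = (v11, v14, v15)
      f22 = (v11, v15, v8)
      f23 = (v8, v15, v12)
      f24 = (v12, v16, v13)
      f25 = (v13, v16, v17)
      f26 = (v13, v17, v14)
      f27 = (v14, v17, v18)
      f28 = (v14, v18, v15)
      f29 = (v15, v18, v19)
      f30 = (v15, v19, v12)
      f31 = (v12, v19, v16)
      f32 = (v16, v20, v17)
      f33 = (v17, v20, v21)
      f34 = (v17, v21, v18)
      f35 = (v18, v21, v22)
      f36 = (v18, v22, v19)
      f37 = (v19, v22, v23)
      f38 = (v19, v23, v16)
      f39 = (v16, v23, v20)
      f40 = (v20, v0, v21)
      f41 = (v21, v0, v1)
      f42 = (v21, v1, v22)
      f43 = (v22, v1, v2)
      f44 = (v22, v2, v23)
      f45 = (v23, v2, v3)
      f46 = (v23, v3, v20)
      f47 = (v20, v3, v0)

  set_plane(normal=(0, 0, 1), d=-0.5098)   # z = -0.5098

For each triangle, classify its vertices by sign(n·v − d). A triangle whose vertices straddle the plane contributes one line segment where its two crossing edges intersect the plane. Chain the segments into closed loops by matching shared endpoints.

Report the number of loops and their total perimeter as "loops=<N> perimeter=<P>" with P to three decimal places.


loops=2 perimeter=27.720

Straddling triangles (24 of 48):
  (v2,v6,v3) [++-] → (1.8677, 0.402007, -0.5098)–(2.0998, 0, -0.5098)  len=0.4642
  (v3,v6,v7) [-+-] → (1.8677, 0.402007, -0.5098)–(1.0499, 1.81847, -0.5098)  len=1.6356
  (v3,v7,v0) [--+] → (1.7024, 1.41647, -0.5098)–(2.5202, 0, -0.5098)  len=1.6356
  (v0,v7,v4) [+-+] → (1.7024, 1.41647, -0.5098)–(1.2601, 2.18256, -0.5098)  len=0.8846
  (v6,v10,v7) [++-] → (0.585708, 1.81847, -0.5098)–(1.0499, 1.81847, -0.5098)  len=0.4642
  (v7,v10,v11) [-+-] → (0.585708, 1.81847, -0.5098)–(-1.0499, 1.81847, -0.5098)  len=1.6356
  (v7,v11,v4) [--+] → (-0.375508, 2.18256, -0.5098)–(1.2601, 2.18256, -0.5098)  len=1.6356
  (v4,v11,v8) [+-+] → (-0.375508, 2.18256, -0.5098)–(-1.2601, 2.18256, -0.5098)  len=0.8846
  (v10,v14,v11) [++-] → (-1.282, 1.41647, -0.5098)–(-1.0499, 1.81847, -0.5098)  len=0.4642
  (v11,v14,v15) [-+-] → (-1.282, 1.41647, -0.5098)–(-2.0998, 0, -0.5098)  len=1.6356
  (v11,v15,v8) [--+] → (-2.0779, 0.766091, -0.5098)–(-1.2601, 2.18256, -0.5098)  len=1.6356
  (v8,v15,v12) [+-+] → (-2.0779, 0.766091, -0.5098)–(-2.5202, 0, -0.5098)  len=0.8846
  (v14,v18,v15) [++-] → (-1.8677, -0.402007, -0.5098)–(-2.0998, 0, -0.5098)  len=0.4642
  (v15,v18,v19) [-+-] → (-1.8677, -0.402007, -0.5098)–(-1.0499, -1.81847, -0.5098)  len=1.6356
  (v15,v19,v12) [--+] → (-1.7024, -1.41647, -0.5098)–(-2.5202, 0, -0.5098)  len=1.6356
  (v12,v19,v16) [+-+] → (-1.7024, -1.41647, -0.5098)–(-1.2601, -2.18256, -0.5098)  len=0.8846
  (v18,v22,v19) [++-] → (-0.585708, -1.81847, -0.5098)–(-1.0499, -1.81847, -0.5098)  len=0.4642
  (v19,v22,v23) [-+-] → (-0.585708, -1.81847, -0.5098)–(1.0499, -1.81847, -0.5098)  len=1.6356
  (v19,v23,v16) [--+] → (0.375508, -2.18256, -0.5098)–(-1.2601, -2.18256, -0.5098)  len=1.6356
  (v16,v23,v20) [+-+] → (0.375508, -2.18256, -0.5098)–(1.2601, -2.18256, -0.5098)  len=0.8846
  (v22,v2,v23) [++-] → (1.282, -1.41647, -0.5098)–(1.0499, -1.81847, -0.5098)  len=0.4642
  (v23,v2,v3) [-+-] → (1.282, -1.41647, -0.5098)–(2.0998, 0, -0.5098)  len=1.6356
  (v23,v3,v20) [--+] → (2.0779, -0.766091, -0.5098)–(1.2601, -2.18256, -0.5098)  len=1.6356
  (v20,v3,v0) [+-+] → (2.0779, -0.766091, -0.5098)–(2.5202, 0, -0.5098)  len=0.8846

Chained into 2 loop(s):
  loop 1: 12 segments, perimeter = 12.5988
  loop 2: 12 segments, perimeter = 15.1212
Total perimeter = 27.720


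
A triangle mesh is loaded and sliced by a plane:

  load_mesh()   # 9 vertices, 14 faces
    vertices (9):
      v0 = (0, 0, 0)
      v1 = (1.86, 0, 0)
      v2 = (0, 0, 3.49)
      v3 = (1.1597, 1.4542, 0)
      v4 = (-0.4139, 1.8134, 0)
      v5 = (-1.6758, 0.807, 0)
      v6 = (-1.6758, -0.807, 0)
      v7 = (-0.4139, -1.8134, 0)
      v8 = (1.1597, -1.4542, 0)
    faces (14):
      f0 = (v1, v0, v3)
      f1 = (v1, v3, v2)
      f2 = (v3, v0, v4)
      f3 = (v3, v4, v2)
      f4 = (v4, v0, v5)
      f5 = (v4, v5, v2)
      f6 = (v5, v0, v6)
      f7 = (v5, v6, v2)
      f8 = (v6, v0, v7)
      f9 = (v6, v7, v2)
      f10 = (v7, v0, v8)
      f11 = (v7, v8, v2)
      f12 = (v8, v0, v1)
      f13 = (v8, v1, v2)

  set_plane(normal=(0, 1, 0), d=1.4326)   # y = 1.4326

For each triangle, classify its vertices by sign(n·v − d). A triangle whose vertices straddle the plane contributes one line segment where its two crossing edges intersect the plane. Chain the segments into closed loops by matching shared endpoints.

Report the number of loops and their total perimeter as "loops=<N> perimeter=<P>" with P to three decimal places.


loops=1 perimeter=4.665

Straddling triangles (6 of 14):
  (v1,v0,v3) [--+] → (1.14247, 1.4326, 0)–(1.1701, 1.4326, 0)  len=0.0276
  (v1,v3,v2) [-+-] → (1.1701, 1.4326, 0)–(1.14247, 1.4326, 0.0518388)  len=0.0587
  (v3,v0,v4) [+-+] → (1.14247, 1.4326, 0)–(-0.326984, 1.4326, 0)  len=1.4695
  (v3,v4,v2) [++-] → (-0.326984, 1.4326, 0.732873)–(1.14247, 1.4326, 0.0518388)  len=1.6196
  (v4,v0,v5) [+--] → (-0.326984, 1.4326, 0)–(-0.891376, 1.4326, 0)  len=0.5644
  (v4,v5,v2) [+--] → (-0.891376, 1.4326, 0)–(-0.326984, 1.4326, 0.732873)  len=0.9250

Chained into 1 loop(s):
  loop 1: 6 segments, perimeter = 4.6648
Total perimeter = 4.665


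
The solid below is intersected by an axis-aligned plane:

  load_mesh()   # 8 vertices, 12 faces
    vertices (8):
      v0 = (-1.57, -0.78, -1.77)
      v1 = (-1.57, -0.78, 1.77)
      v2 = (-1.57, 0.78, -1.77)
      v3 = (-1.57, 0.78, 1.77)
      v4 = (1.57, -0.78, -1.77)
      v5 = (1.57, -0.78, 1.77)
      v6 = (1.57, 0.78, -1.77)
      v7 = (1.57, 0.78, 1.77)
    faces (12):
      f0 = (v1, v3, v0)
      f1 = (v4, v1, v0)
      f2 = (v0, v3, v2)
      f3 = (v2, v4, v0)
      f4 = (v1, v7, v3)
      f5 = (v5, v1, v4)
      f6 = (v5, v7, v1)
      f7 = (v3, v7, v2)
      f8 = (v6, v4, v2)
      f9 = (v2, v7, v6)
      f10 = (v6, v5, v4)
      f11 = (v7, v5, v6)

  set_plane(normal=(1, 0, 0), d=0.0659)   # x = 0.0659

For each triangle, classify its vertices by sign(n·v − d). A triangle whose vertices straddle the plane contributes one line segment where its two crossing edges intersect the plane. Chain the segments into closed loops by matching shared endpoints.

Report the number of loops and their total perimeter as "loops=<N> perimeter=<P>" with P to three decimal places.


loops=1 perimeter=10.200

Straddling triangles (8 of 12):
  (v4,v1,v0) [+--] → (0.0659, -0.78, -0.0742949)–(0.0659, -0.78, -1.77)  len=1.6957
  (v2,v4,v0) [-+-] → (0.0659, -0.0327401, -1.77)–(0.0659, -0.78, -1.77)  len=0.7473
  (v1,v7,v3) [-+-] → (0.0659, 0.0327401, 1.77)–(0.0659, 0.78, 1.77)  len=0.7473
  (v5,v1,v4) [+-+] → (0.0659, -0.78, 1.77)–(0.0659, -0.78, -0.0742949)  len=1.8443
  (v5,v7,v1) [++-] → (0.0659, 0.0327401, 1.77)–(0.0659, -0.78, 1.77)  len=0.8127
  (v3,v7,v2) [-+-] → (0.0659, 0.78, 1.77)–(0.0659, 0.78, 0.0742949)  len=1.6957
  (v6,v4,v2) [++-] → (0.0659, -0.0327401, -1.77)–(0.0659, 0.78, -1.77)  len=0.8127
  (v2,v7,v6) [-++] → (0.0659, 0.78, 0.0742949)–(0.0659, 0.78, -1.77)  len=1.8443

Chained into 1 loop(s):
  loop 1: 8 segments, perimeter = 10.2000
Total perimeter = 10.200


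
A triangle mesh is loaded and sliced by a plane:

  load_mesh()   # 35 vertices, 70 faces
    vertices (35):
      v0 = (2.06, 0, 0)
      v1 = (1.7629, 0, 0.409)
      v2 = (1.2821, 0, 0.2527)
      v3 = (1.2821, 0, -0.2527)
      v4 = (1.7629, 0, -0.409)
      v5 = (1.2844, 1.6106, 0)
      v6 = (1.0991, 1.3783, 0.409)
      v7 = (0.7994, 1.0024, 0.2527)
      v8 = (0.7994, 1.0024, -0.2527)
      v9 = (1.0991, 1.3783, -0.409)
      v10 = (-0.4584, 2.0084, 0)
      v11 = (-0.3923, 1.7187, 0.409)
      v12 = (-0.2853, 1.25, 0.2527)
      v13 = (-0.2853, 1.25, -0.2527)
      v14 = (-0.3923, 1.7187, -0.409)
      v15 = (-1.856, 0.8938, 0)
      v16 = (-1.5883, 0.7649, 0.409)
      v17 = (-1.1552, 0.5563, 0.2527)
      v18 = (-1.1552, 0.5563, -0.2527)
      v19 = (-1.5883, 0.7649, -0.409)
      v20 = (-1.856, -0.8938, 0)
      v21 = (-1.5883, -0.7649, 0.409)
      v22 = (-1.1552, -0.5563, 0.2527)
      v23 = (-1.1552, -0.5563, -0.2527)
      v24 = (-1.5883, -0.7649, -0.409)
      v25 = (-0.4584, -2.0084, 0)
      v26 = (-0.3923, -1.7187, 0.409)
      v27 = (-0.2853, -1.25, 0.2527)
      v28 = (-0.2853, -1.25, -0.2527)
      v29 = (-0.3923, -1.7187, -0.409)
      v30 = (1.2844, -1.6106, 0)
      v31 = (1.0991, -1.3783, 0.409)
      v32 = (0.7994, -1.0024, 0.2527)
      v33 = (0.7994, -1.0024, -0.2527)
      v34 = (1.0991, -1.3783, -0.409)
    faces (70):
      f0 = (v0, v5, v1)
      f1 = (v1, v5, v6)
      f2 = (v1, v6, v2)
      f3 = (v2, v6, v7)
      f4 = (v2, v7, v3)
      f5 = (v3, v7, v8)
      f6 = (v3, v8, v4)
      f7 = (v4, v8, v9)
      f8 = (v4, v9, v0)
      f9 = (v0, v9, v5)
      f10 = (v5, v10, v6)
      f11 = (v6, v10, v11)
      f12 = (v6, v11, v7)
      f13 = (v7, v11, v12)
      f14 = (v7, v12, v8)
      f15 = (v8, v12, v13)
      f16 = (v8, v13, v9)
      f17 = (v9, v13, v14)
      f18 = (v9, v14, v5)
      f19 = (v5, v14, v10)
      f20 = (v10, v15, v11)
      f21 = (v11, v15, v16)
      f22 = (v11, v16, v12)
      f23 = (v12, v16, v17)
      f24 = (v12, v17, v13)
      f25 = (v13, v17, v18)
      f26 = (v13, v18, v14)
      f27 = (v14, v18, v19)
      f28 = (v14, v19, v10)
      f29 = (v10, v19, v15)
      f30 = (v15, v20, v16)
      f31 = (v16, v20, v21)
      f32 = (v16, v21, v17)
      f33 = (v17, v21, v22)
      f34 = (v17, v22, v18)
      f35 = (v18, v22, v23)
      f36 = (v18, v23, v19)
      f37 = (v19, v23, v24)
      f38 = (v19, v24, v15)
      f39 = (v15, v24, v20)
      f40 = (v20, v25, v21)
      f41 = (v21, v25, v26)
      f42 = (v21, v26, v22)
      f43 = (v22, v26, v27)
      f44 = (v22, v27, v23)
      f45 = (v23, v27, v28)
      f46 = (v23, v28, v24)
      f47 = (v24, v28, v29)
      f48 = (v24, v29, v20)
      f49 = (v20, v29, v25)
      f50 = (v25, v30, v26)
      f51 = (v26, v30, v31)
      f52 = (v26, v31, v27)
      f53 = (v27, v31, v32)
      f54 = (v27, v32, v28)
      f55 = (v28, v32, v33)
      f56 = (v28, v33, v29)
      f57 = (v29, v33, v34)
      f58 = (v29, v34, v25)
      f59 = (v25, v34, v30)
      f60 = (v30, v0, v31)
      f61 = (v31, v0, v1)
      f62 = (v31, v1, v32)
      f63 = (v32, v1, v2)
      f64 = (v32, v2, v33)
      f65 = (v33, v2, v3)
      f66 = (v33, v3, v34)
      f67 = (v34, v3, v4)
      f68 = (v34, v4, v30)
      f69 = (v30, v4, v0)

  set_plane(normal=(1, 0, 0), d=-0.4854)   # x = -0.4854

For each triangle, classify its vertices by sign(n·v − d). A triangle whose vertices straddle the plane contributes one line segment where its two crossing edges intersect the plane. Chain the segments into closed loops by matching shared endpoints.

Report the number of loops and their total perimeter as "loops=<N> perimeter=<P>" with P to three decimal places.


Straddling triangles (20 of 70):
  (v10,v15,v11) [+-+] → (-0.4854, 1.98687, 0)–(-0.4854, 1.66623, 0.382985)  len=0.4995
  (v11,v15,v16) [+--] → (-0.4854, 1.66623, 0.382985)–(-0.4854, 1.64445, 0.409)  len=0.0339
  (v11,v16,v12) [+-+] → (-0.4854, 1.64445, 0.409)–(-0.4854, 1.1755, 0.276703)  len=0.4873
  (v12,v16,v17) [+--] → (-0.4854, 1.1755, 0.276703)–(-0.4854, 1.09043, 0.2527)  len=0.0884
  (v12,v17,v13) [+-+] → (-0.4854, 1.09043, 0.2527)–(-0.4854, 1.09043, -0.136445)  len=0.3891
  (v13,v17,v18) [+--] → (-0.4854, 1.09043, -0.136445)–(-0.4854, 1.09043, -0.2527)  len=0.1163
  (v13,v18,v14) [+-+] → (-0.4854, 1.09043, -0.2527)–(-0.4854, 1.57685, -0.389926)  len=0.5054
  (v14,v18,v19) [+--] → (-0.4854, 1.57685, -0.389926)–(-0.4854, 1.64445, -0.409)  len=0.0702
  (v14,v19,v10) [+-+] → (-0.4854, 1.64445, -0.409)–(-0.4854, 1.97869, -0.00977343)  len=0.5207
  (v10,v19,v15) [+--] → (-0.4854, 1.97869, -0.00977343)–(-0.4854, 1.98687, 0)  len=0.0127
  (v20,v25,v21) [-+-] → (-0.4854, -1.98687, 0)–(-0.4854, -1.97869, 0.00977343)  len=0.0127
  (v21,v25,v26) [-++] → (-0.4854, -1.97869, 0.00977343)–(-0.4854, -1.64445, 0.409)  len=0.5207
  (v21,v26,v22) [-+-] → (-0.4854, -1.64445, 0.409)–(-0.4854, -1.57685, 0.389926)  len=0.0702
  (v22,v26,v27) [-++] → (-0.4854, -1.57685, 0.389926)–(-0.4854, -1.09043, 0.2527)  len=0.5054
  (v22,v27,v23) [-+-] → (-0.4854, -1.09043, 0.2527)–(-0.4854, -1.09043, 0.136445)  len=0.1163
  (v23,v27,v28) [-++] → (-0.4854, -1.09043, 0.136445)–(-0.4854, -1.09043, -0.2527)  len=0.3891
  (v23,v28,v24) [-+-] → (-0.4854, -1.09043, -0.2527)–(-0.4854, -1.1755, -0.276703)  len=0.0884
  (v24,v28,v29) [-++] → (-0.4854, -1.1755, -0.276703)–(-0.4854, -1.64445, -0.409)  len=0.4873
  (v24,v29,v20) [-+-] → (-0.4854, -1.64445, -0.409)–(-0.4854, -1.66623, -0.382985)  len=0.0339
  (v20,v29,v25) [-++] → (-0.4854, -1.66623, -0.382985)–(-0.4854, -1.98687, 0)  len=0.4995

Chained into 2 loop(s):
  loop 1: 10 segments, perimeter = 2.7235
  loop 2: 10 segments, perimeter = 2.7235
Total perimeter = 5.447

loops=2 perimeter=5.447


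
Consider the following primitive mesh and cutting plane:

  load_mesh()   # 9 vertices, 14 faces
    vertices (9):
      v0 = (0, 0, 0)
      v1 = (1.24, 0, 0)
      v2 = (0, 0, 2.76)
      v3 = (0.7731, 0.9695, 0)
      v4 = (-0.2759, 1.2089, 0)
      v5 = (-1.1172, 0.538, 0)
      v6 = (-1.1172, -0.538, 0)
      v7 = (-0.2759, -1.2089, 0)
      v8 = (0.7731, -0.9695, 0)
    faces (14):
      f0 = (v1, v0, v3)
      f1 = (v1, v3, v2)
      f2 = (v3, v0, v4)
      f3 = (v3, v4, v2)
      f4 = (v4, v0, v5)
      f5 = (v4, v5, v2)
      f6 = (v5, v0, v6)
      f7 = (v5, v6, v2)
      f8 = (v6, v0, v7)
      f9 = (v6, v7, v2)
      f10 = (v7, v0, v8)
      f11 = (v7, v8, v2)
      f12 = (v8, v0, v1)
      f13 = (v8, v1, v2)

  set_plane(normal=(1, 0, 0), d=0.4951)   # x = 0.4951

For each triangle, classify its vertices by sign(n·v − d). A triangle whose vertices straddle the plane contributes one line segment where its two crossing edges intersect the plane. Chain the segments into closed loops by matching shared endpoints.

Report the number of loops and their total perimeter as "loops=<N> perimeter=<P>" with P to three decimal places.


Straddling triangles (8 of 14):
  (v1,v0,v3) [+-+] → (0.4951, 0, 0)–(0.4951, 0.620876, 0)  len=0.6209
  (v1,v3,v2) [++-] → (0.4951, 0.620876, 0.992472)–(0.4951, 0, 1.658)  len=0.9102
  (v3,v0,v4) [+--] → (0.4951, 0.620876, 0)–(0.4951, 1.03294, 0)  len=0.4121
  (v3,v4,v2) [+--] → (0.4951, 1.03294, 0)–(0.4951, 0.620876, 0.992472)  len=1.0746
  (v7,v0,v8) [--+] → (0.4951, -0.620876, 0)–(0.4951, -1.03294, 0)  len=0.4121
  (v7,v8,v2) [-+-] → (0.4951, -1.03294, 0)–(0.4951, -0.620876, 0.992472)  len=1.0746
  (v8,v0,v1) [+-+] → (0.4951, -0.620876, 0)–(0.4951, 0, 0)  len=0.6209
  (v8,v1,v2) [++-] → (0.4951, 0, 1.658)–(0.4951, -0.620876, 0.992472)  len=0.9102

Chained into 1 loop(s):
  loop 1: 8 segments, perimeter = 6.0355
Total perimeter = 6.035

loops=1 perimeter=6.035


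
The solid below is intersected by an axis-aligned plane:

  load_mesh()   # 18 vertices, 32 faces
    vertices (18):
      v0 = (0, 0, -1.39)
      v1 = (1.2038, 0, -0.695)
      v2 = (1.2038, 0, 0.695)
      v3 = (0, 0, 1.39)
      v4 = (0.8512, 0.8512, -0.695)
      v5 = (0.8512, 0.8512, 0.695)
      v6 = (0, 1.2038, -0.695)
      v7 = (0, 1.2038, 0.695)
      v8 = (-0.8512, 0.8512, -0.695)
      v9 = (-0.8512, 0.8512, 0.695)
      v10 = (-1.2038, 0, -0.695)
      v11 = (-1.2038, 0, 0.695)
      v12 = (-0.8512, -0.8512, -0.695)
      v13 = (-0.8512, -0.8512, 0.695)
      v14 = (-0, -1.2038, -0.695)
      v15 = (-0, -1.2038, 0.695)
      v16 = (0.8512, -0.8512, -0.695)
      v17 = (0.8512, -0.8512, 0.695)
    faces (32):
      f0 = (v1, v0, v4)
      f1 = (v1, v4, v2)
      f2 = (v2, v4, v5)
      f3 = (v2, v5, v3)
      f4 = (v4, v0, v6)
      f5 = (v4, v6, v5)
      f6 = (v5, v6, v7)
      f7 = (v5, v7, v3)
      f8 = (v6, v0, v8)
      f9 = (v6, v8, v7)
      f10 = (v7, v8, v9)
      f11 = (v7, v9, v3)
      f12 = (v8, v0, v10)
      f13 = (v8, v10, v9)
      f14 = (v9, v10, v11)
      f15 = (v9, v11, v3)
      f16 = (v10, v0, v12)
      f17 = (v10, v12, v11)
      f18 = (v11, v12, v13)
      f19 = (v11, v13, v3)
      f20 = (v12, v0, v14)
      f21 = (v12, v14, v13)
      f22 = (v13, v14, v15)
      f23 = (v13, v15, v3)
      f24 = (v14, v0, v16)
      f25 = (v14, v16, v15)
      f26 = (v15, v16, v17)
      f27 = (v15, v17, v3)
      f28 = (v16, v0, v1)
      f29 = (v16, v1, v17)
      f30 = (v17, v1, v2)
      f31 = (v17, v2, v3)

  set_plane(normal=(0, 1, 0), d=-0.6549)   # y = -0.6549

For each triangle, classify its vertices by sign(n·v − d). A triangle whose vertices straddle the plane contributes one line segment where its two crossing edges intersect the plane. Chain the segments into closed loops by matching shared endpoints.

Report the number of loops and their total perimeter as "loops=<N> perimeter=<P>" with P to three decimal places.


Straddling triangles (12 of 32):
  (v10,v0,v12) [++-] → (-0.6549, -0.6549, -0.855278)–(-0.932515, -0.6549, -0.695)  len=0.3206
  (v10,v12,v11) [+-+] → (-0.932515, -0.6549, -0.695)–(-0.932515, -0.6549, -0.374444)  len=0.3206
  (v11,v12,v13) [+--] → (-0.932515, -0.6549, -0.374444)–(-0.932515, -0.6549, 0.695)  len=1.0694
  (v11,v13,v3) [+-+] → (-0.932515, -0.6549, 0.695)–(-0.6549, -0.6549, 0.855278)  len=0.3206
  (v12,v0,v14) [-+-] → (-0.6549, -0.6549, -0.855278)–(0, -0.6549, -1.0119)  len=0.6734
  (v13,v15,v3) [--+] → (0, -0.6549, 1.0119)–(-0.6549, -0.6549, 0.855278)  len=0.6734
  (v14,v0,v16) [-+-] → (0, -0.6549, -1.0119)–(0.6549, -0.6549, -0.855278)  len=0.6734
  (v15,v17,v3) [--+] → (0.6549, -0.6549, 0.855278)–(0, -0.6549, 1.0119)  len=0.6734
  (v16,v0,v1) [-++] → (0.6549, -0.6549, -0.855278)–(0.932515, -0.6549, -0.695)  len=0.3206
  (v16,v1,v17) [-+-] → (0.932515, -0.6549, -0.695)–(0.932515, -0.6549, 0.374444)  len=1.0694
  (v17,v1,v2) [-++] → (0.932515, -0.6549, 0.374444)–(0.932515, -0.6549, 0.695)  len=0.3206
  (v17,v2,v3) [-++] → (0.932515, -0.6549, 0.695)–(0.6549, -0.6549, 0.855278)  len=0.3206

Chained into 1 loop(s):
  loop 1: 12 segments, perimeter = 6.7557
Total perimeter = 6.756

loops=1 perimeter=6.756


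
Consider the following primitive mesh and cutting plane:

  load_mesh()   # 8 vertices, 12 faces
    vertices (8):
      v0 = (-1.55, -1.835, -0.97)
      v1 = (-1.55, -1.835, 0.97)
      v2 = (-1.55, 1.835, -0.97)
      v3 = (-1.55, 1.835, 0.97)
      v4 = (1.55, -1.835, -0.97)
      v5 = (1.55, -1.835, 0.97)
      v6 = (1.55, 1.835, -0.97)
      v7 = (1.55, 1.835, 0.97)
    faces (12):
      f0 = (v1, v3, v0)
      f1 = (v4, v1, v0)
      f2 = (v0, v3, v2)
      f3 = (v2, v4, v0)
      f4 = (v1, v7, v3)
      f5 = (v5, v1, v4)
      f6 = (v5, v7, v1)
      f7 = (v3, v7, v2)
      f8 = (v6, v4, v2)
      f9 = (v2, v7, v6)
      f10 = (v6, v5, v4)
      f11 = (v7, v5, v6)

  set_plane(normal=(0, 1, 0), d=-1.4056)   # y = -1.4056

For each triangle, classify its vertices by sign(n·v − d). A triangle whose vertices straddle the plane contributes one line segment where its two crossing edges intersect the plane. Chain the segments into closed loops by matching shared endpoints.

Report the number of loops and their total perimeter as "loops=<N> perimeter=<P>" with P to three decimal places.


Straddling triangles (8 of 12):
  (v1,v3,v0) [-+-] → (-1.55, -1.4056, 0.97)–(-1.55, -1.4056, -0.743015)  len=1.7130
  (v0,v3,v2) [-++] → (-1.55, -1.4056, -0.743015)–(-1.55, -1.4056, -0.97)  len=0.2270
  (v2,v4,v0) [+--] → (1.18729, -1.4056, -0.97)–(-1.55, -1.4056, -0.97)  len=2.7373
  (v1,v7,v3) [-++] → (-1.18729, -1.4056, 0.97)–(-1.55, -1.4056, 0.97)  len=0.3627
  (v5,v7,v1) [-+-] → (1.55, -1.4056, 0.97)–(-1.18729, -1.4056, 0.97)  len=2.7373
  (v6,v4,v2) [+-+] → (1.55, -1.4056, -0.97)–(1.18729, -1.4056, -0.97)  len=0.3627
  (v6,v5,v4) [+--] → (1.55, -1.4056, 0.743015)–(1.55, -1.4056, -0.97)  len=1.7130
  (v7,v5,v6) [+-+] → (1.55, -1.4056, 0.97)–(1.55, -1.4056, 0.743015)  len=0.2270

Chained into 1 loop(s):
  loop 1: 8 segments, perimeter = 10.0800
Total perimeter = 10.080

loops=1 perimeter=10.080


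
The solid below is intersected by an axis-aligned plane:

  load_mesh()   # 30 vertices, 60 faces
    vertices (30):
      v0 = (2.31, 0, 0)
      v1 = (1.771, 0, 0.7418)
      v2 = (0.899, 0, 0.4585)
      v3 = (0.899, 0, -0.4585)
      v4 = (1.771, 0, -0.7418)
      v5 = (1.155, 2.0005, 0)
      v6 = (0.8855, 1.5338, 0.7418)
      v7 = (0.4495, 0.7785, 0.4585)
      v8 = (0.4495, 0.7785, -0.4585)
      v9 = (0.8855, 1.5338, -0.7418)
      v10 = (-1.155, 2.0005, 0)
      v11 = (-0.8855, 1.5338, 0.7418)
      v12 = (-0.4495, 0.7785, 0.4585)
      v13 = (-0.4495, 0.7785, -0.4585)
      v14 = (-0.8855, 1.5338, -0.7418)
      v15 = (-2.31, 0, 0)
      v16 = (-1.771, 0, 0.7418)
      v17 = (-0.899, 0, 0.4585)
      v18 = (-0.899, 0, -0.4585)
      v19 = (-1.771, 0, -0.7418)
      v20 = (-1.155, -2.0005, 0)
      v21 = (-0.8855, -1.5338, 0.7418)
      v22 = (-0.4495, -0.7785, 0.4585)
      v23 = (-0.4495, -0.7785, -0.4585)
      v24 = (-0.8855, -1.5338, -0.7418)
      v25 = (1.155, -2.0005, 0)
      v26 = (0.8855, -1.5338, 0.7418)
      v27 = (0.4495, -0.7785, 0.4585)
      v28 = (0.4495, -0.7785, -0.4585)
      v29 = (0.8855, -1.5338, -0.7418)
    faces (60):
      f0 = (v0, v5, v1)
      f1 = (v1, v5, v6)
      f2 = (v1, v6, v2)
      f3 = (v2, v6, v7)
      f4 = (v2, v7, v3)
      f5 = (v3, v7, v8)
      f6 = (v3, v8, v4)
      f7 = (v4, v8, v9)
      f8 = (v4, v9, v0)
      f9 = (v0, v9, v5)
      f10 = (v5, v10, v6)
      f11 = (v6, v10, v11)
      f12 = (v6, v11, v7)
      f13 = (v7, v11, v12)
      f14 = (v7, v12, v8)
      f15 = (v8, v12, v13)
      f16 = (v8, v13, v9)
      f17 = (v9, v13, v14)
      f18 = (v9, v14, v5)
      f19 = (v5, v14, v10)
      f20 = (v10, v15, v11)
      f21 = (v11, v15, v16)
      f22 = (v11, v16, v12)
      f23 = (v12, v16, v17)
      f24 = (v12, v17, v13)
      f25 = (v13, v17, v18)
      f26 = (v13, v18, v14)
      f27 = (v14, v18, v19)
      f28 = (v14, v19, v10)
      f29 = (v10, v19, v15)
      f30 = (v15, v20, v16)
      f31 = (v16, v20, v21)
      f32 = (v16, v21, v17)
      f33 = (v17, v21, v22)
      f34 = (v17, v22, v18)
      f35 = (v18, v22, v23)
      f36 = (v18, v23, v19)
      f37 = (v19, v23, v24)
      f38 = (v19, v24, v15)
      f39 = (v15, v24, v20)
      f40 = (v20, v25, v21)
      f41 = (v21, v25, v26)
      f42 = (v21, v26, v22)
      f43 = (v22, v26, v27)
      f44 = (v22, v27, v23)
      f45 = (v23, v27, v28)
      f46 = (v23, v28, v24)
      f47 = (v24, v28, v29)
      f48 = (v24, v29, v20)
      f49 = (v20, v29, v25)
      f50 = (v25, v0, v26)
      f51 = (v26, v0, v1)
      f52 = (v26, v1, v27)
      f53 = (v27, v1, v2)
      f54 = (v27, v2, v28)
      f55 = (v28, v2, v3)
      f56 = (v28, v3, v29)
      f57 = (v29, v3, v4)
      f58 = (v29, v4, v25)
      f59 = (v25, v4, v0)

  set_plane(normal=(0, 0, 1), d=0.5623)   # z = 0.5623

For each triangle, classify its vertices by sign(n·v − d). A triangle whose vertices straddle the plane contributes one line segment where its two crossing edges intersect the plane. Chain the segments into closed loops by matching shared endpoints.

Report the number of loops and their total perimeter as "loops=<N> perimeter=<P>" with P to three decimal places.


loops=2 perimeter=18.720

Straddling triangles (24 of 60):
  (v0,v5,v1) [--+] → (1.62194, 0.484079, 0.5623)–(1.90143, 0, 0.5623)  len=0.5590
  (v1,v5,v6) [+-+] → (1.62194, 0.484079, 0.5623)–(0.950713, 1.64673, 0.5623)  len=1.3425
  (v1,v6,v2) [++-] → (0.894054, 0.561978, 0.5623)–(1.2185, 0, 0.5623)  len=0.6489
  (v2,v6,v7) [-+-] → (0.894054, 0.561978, 0.5623)–(0.609249, 1.05524, 0.5623)  len=0.5696
  (v5,v10,v6) [--+] → (0.391742, 1.64673, 0.5623)–(0.950713, 1.64673, 0.5623)  len=0.5590
  (v6,v10,v11) [+-+] → (0.391742, 1.64673, 0.5623)–(-0.950713, 1.64673, 0.5623)  len=1.3425
  (v6,v11,v7) [++-] → (-0.0396387, 1.05524, 0.5623)–(0.609249, 1.05524, 0.5623)  len=0.6489
  (v7,v11,v12) [-+-] → (-0.0396387, 1.05524, 0.5623)–(-0.609249, 1.05524, 0.5623)  len=0.5696
  (v10,v15,v11) [--+] → (-1.2302, 1.16265, 0.5623)–(-0.950713, 1.64673, 0.5623)  len=0.5590
  (v11,v15,v16) [+-+] → (-1.2302, 1.16265, 0.5623)–(-1.90143, 0, 0.5623)  len=1.3425
  (v11,v16,v12) [++-] → (-0.933692, 0.493261, 0.5623)–(-0.609249, 1.05524, 0.5623)  len=0.6489
  (v12,v16,v17) [-+-] → (-0.933692, 0.493261, 0.5623)–(-1.2185, 0, 0.5623)  len=0.5696
  (v15,v20,v16) [--+] → (-1.62194, -0.484079, 0.5623)–(-1.90143, 0, 0.5623)  len=0.5590
  (v16,v20,v21) [+-+] → (-1.62194, -0.484079, 0.5623)–(-0.950713, -1.64673, 0.5623)  len=1.3425
  (v16,v21,v17) [++-] → (-0.894054, -0.561978, 0.5623)–(-1.2185, 0, 0.5623)  len=0.6489
  (v17,v21,v22) [-+-] → (-0.894054, -0.561978, 0.5623)–(-0.609249, -1.05524, 0.5623)  len=0.5696
  (v20,v25,v21) [--+] → (-0.391742, -1.64673, 0.5623)–(-0.950713, -1.64673, 0.5623)  len=0.5590
  (v21,v25,v26) [+-+] → (-0.391742, -1.64673, 0.5623)–(0.950713, -1.64673, 0.5623)  len=1.3425
  (v21,v26,v22) [++-] → (0.0396387, -1.05524, 0.5623)–(-0.609249, -1.05524, 0.5623)  len=0.6489
  (v22,v26,v27) [-+-] → (0.0396387, -1.05524, 0.5623)–(0.609249, -1.05524, 0.5623)  len=0.5696
  (v25,v0,v26) [--+] → (1.2302, -1.16265, 0.5623)–(0.950713, -1.64673, 0.5623)  len=0.5590
  (v26,v0,v1) [+-+] → (1.2302, -1.16265, 0.5623)–(1.90143, 0, 0.5623)  len=1.3425
  (v26,v1,v27) [++-] → (0.933692, -0.493261, 0.5623)–(0.609249, -1.05524, 0.5623)  len=0.6489
  (v27,v1,v2) [-+-] → (0.933692, -0.493261, 0.5623)–(1.2185, 0, 0.5623)  len=0.5696

Chained into 2 loop(s):
  loop 1: 12 segments, perimeter = 11.4087
  loop 2: 12 segments, perimeter = 7.3109
Total perimeter = 18.720


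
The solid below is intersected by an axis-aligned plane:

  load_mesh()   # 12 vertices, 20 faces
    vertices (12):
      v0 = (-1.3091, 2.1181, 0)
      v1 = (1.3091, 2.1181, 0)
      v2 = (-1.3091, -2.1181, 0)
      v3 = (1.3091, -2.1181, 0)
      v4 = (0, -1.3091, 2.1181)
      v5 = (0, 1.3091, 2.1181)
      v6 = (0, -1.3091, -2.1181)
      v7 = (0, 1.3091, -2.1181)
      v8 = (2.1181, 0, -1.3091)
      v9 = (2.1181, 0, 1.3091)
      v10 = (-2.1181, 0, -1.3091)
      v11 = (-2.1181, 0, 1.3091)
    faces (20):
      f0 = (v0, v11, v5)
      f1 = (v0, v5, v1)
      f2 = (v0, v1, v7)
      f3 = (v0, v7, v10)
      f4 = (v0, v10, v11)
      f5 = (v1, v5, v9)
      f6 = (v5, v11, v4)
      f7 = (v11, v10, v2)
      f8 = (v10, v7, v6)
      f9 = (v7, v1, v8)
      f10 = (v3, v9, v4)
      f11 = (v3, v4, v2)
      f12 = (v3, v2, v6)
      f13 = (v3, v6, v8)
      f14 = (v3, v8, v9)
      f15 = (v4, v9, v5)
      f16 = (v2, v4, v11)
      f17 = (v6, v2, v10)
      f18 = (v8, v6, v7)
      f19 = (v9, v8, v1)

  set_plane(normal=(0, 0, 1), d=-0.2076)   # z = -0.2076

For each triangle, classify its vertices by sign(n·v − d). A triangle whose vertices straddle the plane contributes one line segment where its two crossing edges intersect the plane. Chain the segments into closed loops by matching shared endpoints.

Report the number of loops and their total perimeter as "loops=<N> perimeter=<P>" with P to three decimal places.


Straddling triangles (10 of 20):
  (v0,v1,v7) [++-] → (1.18079, 2.03881, -0.2076)–(-1.18079, 2.03881, -0.2076)  len=2.3616
  (v0,v7,v10) [+--] → (-1.18079, 2.03881, -0.2076)–(-1.43739, 1.78221, -0.2076)  len=0.3629
  (v0,v10,v11) [+-+] → (-1.43739, 1.78221, -0.2076)–(-2.1181, 0, -0.2076)  len=1.9078
  (v11,v10,v2) [+-+] → (-2.1181, 0, -0.2076)–(-1.43739, -1.78221, -0.2076)  len=1.9078
  (v7,v1,v8) [-+-] → (1.18079, 2.03881, -0.2076)–(1.43739, 1.78221, -0.2076)  len=0.3629
  (v3,v2,v6) [++-] → (-1.18079, -2.03881, -0.2076)–(1.18079, -2.03881, -0.2076)  len=2.3616
  (v3,v6,v8) [+--] → (1.18079, -2.03881, -0.2076)–(1.43739, -1.78221, -0.2076)  len=0.3629
  (v3,v8,v9) [+-+] → (1.43739, -1.78221, -0.2076)–(2.1181, 0, -0.2076)  len=1.9078
  (v6,v2,v10) [-+-] → (-1.18079, -2.03881, -0.2076)–(-1.43739, -1.78221, -0.2076)  len=0.3629
  (v9,v8,v1) [+-+] → (2.1181, 0, -0.2076)–(1.43739, 1.78221, -0.2076)  len=1.9078

Chained into 1 loop(s):
  loop 1: 10 segments, perimeter = 13.8058
Total perimeter = 13.806

loops=1 perimeter=13.806


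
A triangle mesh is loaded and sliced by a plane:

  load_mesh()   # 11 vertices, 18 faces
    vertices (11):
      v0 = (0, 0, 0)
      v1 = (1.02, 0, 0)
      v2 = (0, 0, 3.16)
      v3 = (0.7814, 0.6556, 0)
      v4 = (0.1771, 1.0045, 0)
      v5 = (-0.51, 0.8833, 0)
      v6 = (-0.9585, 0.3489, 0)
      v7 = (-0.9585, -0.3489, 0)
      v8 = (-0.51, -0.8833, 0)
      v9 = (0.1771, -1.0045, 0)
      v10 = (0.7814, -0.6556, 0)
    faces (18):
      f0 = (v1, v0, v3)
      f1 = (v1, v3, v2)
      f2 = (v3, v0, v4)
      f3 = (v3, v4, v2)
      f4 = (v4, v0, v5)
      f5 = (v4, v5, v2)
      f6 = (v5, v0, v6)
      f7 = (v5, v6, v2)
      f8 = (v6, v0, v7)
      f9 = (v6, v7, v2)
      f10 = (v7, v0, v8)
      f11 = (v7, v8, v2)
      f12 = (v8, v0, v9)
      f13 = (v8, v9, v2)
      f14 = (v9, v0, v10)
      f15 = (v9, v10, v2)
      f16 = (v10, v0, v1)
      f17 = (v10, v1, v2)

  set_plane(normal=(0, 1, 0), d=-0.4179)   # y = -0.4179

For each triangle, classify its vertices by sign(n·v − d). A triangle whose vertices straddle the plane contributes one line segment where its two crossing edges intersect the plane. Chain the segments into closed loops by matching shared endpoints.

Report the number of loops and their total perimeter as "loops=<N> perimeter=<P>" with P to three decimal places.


loops=1 perimeter=5.944

Straddling triangles (8 of 18):
  (v7,v0,v8) [++-] → (-0.241287, -0.4179, 0)–(-0.900591, -0.4179, 0)  len=0.6593
  (v7,v8,v2) [+-+] → (-0.900591, -0.4179, 0)–(-0.241287, -0.4179, 1.66497)  len=1.7908
  (v8,v0,v9) [-+-] → (-0.241287, -0.4179, 0)–(0.0736785, -0.4179, 0)  len=0.3150
  (v8,v9,v2) [--+] → (0.0736785, -0.4179, 1.84535)–(-0.241287, -0.4179, 1.66497)  len=0.3630
  (v9,v0,v10) [-+-] → (0.0736785, -0.4179, 0)–(0.498089, -0.4179, 0)  len=0.4244
  (v9,v10,v2) [--+] → (0.498089, -0.4179, 1.14572)–(0.0736785, -0.4179, 1.84535)  len=0.8183
  (v10,v0,v1) [-++] → (0.498089, -0.4179, 0)–(0.867909, -0.4179, 0)  len=0.3698
  (v10,v1,v2) [-++] → (0.867909, -0.4179, 0)–(0.498089, -0.4179, 1.14572)  len=1.2039

Chained into 1 loop(s):
  loop 1: 8 segments, perimeter = 5.9444
Total perimeter = 5.944


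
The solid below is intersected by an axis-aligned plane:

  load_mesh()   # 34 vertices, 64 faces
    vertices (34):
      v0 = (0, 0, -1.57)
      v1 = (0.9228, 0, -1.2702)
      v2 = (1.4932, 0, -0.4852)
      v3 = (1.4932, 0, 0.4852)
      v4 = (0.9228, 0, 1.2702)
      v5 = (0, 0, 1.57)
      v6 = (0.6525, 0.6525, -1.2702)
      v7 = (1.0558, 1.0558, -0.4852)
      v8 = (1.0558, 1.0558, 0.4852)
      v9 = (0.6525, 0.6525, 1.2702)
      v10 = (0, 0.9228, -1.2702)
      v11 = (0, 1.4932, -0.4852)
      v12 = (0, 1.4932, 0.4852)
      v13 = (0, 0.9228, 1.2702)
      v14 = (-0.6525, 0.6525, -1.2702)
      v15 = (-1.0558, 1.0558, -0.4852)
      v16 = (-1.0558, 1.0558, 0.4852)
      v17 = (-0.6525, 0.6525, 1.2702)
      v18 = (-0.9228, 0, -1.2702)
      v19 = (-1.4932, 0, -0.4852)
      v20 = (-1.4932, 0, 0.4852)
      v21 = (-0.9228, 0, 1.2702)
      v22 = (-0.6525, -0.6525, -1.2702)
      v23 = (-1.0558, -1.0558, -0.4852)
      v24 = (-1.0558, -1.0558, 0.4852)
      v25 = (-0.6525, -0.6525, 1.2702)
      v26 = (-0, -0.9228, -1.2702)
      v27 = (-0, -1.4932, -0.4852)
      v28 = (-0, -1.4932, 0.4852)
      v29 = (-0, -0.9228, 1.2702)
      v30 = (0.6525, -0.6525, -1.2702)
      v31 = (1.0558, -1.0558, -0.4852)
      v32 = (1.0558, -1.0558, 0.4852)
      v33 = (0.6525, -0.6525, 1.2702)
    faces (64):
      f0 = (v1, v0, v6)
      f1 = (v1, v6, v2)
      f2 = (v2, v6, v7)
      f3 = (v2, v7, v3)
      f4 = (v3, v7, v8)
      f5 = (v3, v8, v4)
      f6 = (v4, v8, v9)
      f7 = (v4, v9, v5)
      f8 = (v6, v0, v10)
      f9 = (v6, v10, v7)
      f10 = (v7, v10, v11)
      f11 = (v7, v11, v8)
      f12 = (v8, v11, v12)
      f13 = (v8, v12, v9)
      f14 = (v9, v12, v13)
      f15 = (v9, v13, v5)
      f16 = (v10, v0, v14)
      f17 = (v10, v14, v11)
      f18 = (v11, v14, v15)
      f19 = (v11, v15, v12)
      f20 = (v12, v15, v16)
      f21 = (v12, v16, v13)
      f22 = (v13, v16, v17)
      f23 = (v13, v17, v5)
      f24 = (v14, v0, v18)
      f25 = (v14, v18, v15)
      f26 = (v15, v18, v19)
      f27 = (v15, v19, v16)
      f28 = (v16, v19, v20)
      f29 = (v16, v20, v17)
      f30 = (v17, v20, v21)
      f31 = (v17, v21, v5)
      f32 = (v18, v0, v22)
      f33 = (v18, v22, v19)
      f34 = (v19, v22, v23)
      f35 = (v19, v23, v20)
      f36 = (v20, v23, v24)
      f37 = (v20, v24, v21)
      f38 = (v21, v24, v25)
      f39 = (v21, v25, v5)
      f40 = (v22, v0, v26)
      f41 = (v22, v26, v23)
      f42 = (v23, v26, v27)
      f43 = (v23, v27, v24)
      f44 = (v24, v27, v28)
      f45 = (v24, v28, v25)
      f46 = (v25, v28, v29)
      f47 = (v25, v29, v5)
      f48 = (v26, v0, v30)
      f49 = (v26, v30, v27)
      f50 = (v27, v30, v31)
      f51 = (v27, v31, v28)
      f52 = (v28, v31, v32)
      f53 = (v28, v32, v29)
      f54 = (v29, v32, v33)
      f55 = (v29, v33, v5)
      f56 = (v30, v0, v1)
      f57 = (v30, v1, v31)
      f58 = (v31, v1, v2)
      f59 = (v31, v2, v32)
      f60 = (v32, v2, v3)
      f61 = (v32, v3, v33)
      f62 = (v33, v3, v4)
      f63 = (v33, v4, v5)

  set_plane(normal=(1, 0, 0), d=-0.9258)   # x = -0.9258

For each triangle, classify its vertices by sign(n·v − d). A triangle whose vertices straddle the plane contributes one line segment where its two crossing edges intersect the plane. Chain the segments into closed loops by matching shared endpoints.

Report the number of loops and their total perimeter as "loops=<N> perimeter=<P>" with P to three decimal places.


loops=1 perimeter=7.455

Straddling triangles (18 of 64):
  (v11,v14,v15) [++-] → (-0.9258, 0.9258, -0.738237)–(-0.9258, 1.10966, -0.4852)  len=0.3128
  (v11,v15,v12) [+-+] → (-0.9258, 1.10966, -0.4852)–(-0.9258, 1.10966, -0.365715)  len=0.1195
  (v12,v15,v16) [+--] → (-0.9258, 1.10966, -0.365715)–(-0.9258, 1.10966, 0.4852)  len=0.8509
  (v12,v16,v13) [+-+] → (-0.9258, 1.10966, 0.4852)–(-0.9258, 1.03942, 0.581857)  len=0.1195
  (v13,v16,v17) [+-+] → (-0.9258, 1.03942, 0.581857)–(-0.9258, 0.9258, 0.738237)  len=0.1933
  (v14,v18,v15) [++-] → (-0.9258, 0.023815, -1.25249)–(-0.9258, 0.9258, -0.738237)  len=1.0383
  (v15,v18,v19) [-+-] → (-0.9258, 0.023815, -1.25249)–(-0.9258, 0, -1.26607)  len=0.0274
  (v16,v20,v17) [--+] → (-0.9258, 0.440381, 1.01501)–(-0.9258, 0.9258, 0.738237)  len=0.5588
  (v17,v20,v21) [+-+] → (-0.9258, 0.440381, 1.01501)–(-0.9258, 0, 1.26607)  len=0.5069
  (v18,v22,v19) [++-] → (-0.9258, -0.440381, -1.01501)–(-0.9258, 0, -1.26607)  len=0.5069
  (v19,v22,v23) [-+-] → (-0.9258, -0.440381, -1.01501)–(-0.9258, -0.9258, -0.738237)  len=0.5588
  (v20,v24,v21) [--+] → (-0.9258, -0.023815, 1.25249)–(-0.9258, 0, 1.26607)  len=0.0274
  (v21,v24,v25) [+-+] → (-0.9258, -0.023815, 1.25249)–(-0.9258, -0.9258, 0.738237)  len=1.0383
  (v22,v26,v23) [++-] → (-0.9258, -1.03942, -0.581857)–(-0.9258, -0.9258, -0.738237)  len=0.1933
  (v23,v26,v27) [-++] → (-0.9258, -1.03942, -0.581857)–(-0.9258, -1.10966, -0.4852)  len=0.1195
  (v23,v27,v24) [-+-] → (-0.9258, -1.10966, -0.4852)–(-0.9258, -1.10966, 0.365715)  len=0.8509
  (v24,v27,v28) [-++] → (-0.9258, -1.10966, 0.365715)–(-0.9258, -1.10966, 0.4852)  len=0.1195
  (v24,v28,v25) [-++] → (-0.9258, -1.10966, 0.4852)–(-0.9258, -0.9258, 0.738237)  len=0.3128

Chained into 1 loop(s):
  loop 1: 18 segments, perimeter = 7.4547
Total perimeter = 7.455
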